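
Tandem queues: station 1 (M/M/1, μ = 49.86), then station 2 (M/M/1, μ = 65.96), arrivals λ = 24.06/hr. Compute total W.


Each node sees arrival rate λ = 24.06/hr (tandem ⇒ throughput preserved).
W₁ = 1/(μ₁−λ) = 1/(49.86−24.06) = 0.03876 hr
W₂ = 1/(μ₂−λ) = 1/(65.96−24.06) = 0.02387 hr
W_total = W₁ + W₂ = 0.03876 + 0.02387 = 0.06263 hr

Final: 0.06263 hr


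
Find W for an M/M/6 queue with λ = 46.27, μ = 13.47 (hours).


a = 3.4350; ρ = 0.5725; P₀ = 0.031042
Lq = P₀·a^c·ρ/(c!(1−ρ)²) = 0.22189
Wq = Lq/λ = 0.22189/46.27 = 0.004796 hr
W = Wq + 1/μ = 0.004796 + 0.07424 = 0.07903 hr

Final: 0.07903 hr


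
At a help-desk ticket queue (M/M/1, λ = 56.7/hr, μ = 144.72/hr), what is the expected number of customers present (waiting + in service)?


ρ = λ/μ = 56.7/144.72 = 0.3918
L = ρ/(1−ρ) = 0.3918/(1 − 0.3918) = 0.3918/0.6082 = 0.6442

Final: 0.6442


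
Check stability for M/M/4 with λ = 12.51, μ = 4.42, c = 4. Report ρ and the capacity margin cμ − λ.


Total capacity cμ = 4·4.42 = 17.68/hr
ρ = λ/(cμ) = 12.51/17.68 = 0.7076
Stable ⇔ ρ < 1: YES
Spare capacity = cμ − λ = 17.68 − 12.51 = 5.17/hr

Final: ρ = 0.7076; stable; margin = 5.17/hr


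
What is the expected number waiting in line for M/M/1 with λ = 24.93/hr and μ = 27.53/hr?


ρ = 24.93/27.53 = 0.9056
Lq = ρ²/(1−ρ) = 0.8200/0.09444 = 8.6829

Final: 8.6829


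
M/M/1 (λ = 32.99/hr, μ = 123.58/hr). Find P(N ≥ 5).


ρ = 32.99/123.58 = 0.2670
P(N ≥ n) = ρ^n = 0.2670^5 = 0.001356

Final: 0.001356


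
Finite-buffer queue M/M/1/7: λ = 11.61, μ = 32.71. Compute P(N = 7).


ρ = λ/μ = 11.61/32.71 = 0.3549
P_K = (1−ρ)ρ^K/(1−ρ^(K+1)) = (0.6451·0.0007097)/(1 − 0.0002519)
= 0.0004578/0.999748 = 0.0004579

Final: 0.0004579


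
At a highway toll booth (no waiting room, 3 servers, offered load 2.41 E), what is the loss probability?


B(c,a) = (a^c/c!) / Σ_{k=0}^{c} a^k/k!
a^3/3! = 2.332920
Σ terms (k=0..3): 1.00000 + 2.41000 + 2.90405 + 2.33292 = 8.646970
B = 2.332920/8.646970 = 0.269796

Final: 0.269796


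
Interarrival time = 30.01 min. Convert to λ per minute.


λ = 1/(interarrival time) in consistent units.
1 minute = 1 min, so λ = 1/30.01 = 0.03332 per minute

Final: 0.03332 /min


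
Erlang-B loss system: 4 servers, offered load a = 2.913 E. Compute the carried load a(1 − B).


B(4,2.913) = 0.196403 (Erlang-B)
Carried load = a(1 − B) = 2.913·(1 − 0.196403) = 2.913·0.803597 = 2.3409 E

Final: 2.3409 Erlangs


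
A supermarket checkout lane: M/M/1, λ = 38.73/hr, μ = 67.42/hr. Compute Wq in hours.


ρ = 38.73/67.42 = 0.5745
Wq = ρ/(μ−λ) = 0.5745/(67.42 − 38.73) = 0.5745/28.69 = 0.02002 hr

Final: 0.02002 hr


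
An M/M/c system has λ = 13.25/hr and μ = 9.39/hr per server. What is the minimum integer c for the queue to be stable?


Stability requires cμ > λ ⇔ c > λ/μ.
λ/μ = 13.25/9.39 = 1.4111
Minimum integer c = ⌊1.4111⌋ + 1 = 2
Check: 2·9.39 = 18.78 > 13.25, while 1·9.39 = 9.39 ≤ 13.25

Final: 2 servers


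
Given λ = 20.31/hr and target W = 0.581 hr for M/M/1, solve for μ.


W = 1/(μ−λ) ⇒ μ − λ = 1/W = 1/0.581 = 1.7212
μ = λ + 1/W = 20.31 + 1.7212 = 22.0312 per hr

Final: 22.0312 /hr


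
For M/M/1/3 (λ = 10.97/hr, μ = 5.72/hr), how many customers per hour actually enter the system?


ρ = 1.9178; P_K = (1−ρ)ρ^3/(1−ρ^4) = 0.516778
λ_eff = λ(1 − P_K) = 10.97·(1 − 0.516778) = 10.97·0.483222 = 5.3009 /hr

Final: 5.3009 /hr


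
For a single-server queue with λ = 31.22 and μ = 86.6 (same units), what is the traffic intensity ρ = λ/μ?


ρ = λ/μ = 31.22/86.6 = 0.3605

Final: 0.3605


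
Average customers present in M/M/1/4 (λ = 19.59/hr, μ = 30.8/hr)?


ρ = 19.59/30.8 = 0.6360
L = ρ[1 − (K+1)ρ^K + Kρ^(K+1)] / [(1−ρ)(1−ρ^(K+1))]
Numerator: 0.6360·(1 − 5·0.163657 + 4·0.104092) = 0.380404
Denominator: (0.3640)·(0.895908) = 0.326075
L = 0.380404/0.326075 = 1.1666

Final: 1.1666


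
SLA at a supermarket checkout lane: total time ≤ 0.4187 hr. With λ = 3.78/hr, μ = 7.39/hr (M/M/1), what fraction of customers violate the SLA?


W ~ Exponential(μ−λ) for M/M/1.
μ − λ = 7.39 − 3.78 = 3.6100
P(W > t) = e^{−(μ−λ)t} = e^{−1.5115} = 0.220577

Final: 0.220577


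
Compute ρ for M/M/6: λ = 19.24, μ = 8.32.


ρ = λ/(cμ) = 19.24/(6·8.32) = 19.24/49.92 = 0.3854

Final: 0.3854


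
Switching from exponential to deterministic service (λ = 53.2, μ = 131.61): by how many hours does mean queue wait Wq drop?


ρ = 53.2/131.61 = 0.4042
Wq(M/M/1) = ρ/(μ−λ) = 0.4042/78.41 = 0.005155 hr
Wq(M/D/1) = ρ/(2(μ−λ)) = 0.002578 hr
Savings = 0.005155 − 0.002578 = 0.002578 hr

Final: 0.002578 hr


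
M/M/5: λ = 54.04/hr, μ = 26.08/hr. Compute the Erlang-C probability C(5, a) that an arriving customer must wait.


a = λ/μ = 2.0721; ρ = a/5 = 0.4144
P₀ = 0.124792 (from M/M/c formula)
C(c,a) = [a^c/(c!(1−ρ))]·P₀ = [38.19784/(120·0.5856)]·0.124792
= 0.54359·0.124792 = 0.067836

Final: 0.067836


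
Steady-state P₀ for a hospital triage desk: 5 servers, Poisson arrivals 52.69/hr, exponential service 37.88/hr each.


a = λ/μ = 52.69/37.88 = 1.3910; ρ = a/c = 0.2782
Σ_{k=0}^{4} a^k/k! (terms k=0..4) = 1.00000 + 1.39097 + 0.96740 + 0.44854 + 0.15598 = 3.96289
Tail: a^5/(5!(1−ρ)) = 5.20704/(120·0.7218) = 0.06012
P₀ = 1/(3.96289 + 0.06012) = 1/4.02301 = 0.248570

Final: 0.248570


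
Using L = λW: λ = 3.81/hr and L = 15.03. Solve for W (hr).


W = L/λ = 15.03/3.81 = 3.9449 hr

Final: 3.9449 hr


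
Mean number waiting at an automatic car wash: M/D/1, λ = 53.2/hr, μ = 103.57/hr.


ρ = 53.2/103.57 = 0.5137
M/D/1: Lq = ρ²/(2(1−ρ)) = 0.2638/(2·0.4863) = 0.27126

Final: 0.27126


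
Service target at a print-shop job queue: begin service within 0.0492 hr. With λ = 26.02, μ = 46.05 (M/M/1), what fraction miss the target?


ρ = 26.02/46.05 = 0.5650
P(Wq > t) = ρ·e^{−(μ−λ)t} = 0.5650·e^{−0.9855}
= 0.5650·0.373262 = 0.210907

Final: 0.210907


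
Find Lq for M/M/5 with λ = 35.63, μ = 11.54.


a = λ/μ = 3.0875; ρ = a/5 = 0.6175
P₀ = 0.042268
Lq = P₀·a^c·ρ / (c!·(1−ρ)²) = 0.042268·280.57571·0.6175/(120·0.14630)
= 0.41713

Final: 0.41713


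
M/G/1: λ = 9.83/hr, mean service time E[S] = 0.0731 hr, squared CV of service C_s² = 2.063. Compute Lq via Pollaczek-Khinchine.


ρ = λ·E[S] = 9.83·0.0731 = 0.7186
Lq = ρ²(1+C_s²)/(2(1−ρ)) = 0.5163·(1+2.063)/(2·0.2814)
= 0.5163·3.0630/0.5629 = 2.80991

Final: 2.80991


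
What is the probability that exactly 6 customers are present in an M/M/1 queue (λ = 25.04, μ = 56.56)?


ρ = 25.04/56.56 = 0.4427
P_n = (1−ρ)·ρ^n = (1 − 0.4427)·0.4427^6 = 0.5573·0.007529 = 0.004196

Final: 0.004196


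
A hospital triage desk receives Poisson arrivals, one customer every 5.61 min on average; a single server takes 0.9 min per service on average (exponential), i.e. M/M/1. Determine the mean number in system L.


λ = 60/5.61 = 10.6952 /hr
μ = 60/0.9 = 66.6667 /hr
ρ = λ/μ = 10.6952/66.6667 = 0.1604
L = ρ/(1−ρ) = 0.1604/0.8396 = 0.1911

Final: 0.1911


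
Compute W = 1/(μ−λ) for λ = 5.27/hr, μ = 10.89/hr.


W = 1/(μ−λ) = 1/(10.89 − 5.27) = 1/5.62 = 0.1779 hr

Final: 0.1779 hr


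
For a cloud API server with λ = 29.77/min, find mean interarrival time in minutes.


Mean interarrival time = 1/λ = 1/29.77 minute = 0.03359 minute
In minutes: 0.03359 × 1 = 0.03359 min

Final: 0.03359 min


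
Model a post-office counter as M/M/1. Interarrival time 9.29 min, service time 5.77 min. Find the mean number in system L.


λ = 60/9.29 = 6.4586 /hr
μ = 60/5.77 = 10.3986 /hr
ρ = λ/μ = 6.4586/10.3986 = 0.6211
L = ρ/(1−ρ) = 0.6211/0.3789 = 1.6392

Final: 1.6392


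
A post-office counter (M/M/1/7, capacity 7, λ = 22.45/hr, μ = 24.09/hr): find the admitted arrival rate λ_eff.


ρ = 0.9319; P_K = (1−ρ)ρ^7/(1−ρ^8) = 0.096402
λ_eff = λ(1 − P_K) = 22.45·(1 − 0.096402) = 22.45·0.903598 = 20.2858 /hr

Final: 20.2858 /hr


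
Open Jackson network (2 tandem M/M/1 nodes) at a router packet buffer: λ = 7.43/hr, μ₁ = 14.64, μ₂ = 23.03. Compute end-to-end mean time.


Each node sees arrival rate λ = 7.43/hr (tandem ⇒ throughput preserved).
W₁ = 1/(μ₁−λ) = 1/(14.64−7.43) = 0.13870 hr
W₂ = 1/(μ₂−λ) = 1/(23.03−7.43) = 0.06410 hr
W_total = W₁ + W₂ = 0.13870 + 0.06410 = 0.20280 hr

Final: 0.20280 hr


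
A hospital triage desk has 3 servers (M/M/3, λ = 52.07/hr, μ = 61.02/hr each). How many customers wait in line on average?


a = λ/μ = 0.8533; ρ = a/3 = 0.2844
P₀ = 0.423345
Lq = P₀·a^c·ρ / (c!·(1−ρ)²) = 0.423345·0.62136·0.2844/(6·0.51202)
= 0.02436

Final: 0.02436


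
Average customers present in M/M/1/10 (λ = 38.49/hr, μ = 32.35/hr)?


ρ = 38.49/32.35 = 1.1898
L = ρ[1 − (K+1)ρ^K + Kρ^(K+1)] / [(1−ρ)(1−ρ^(K+1))]
Numerator: 1.1898·(1 − 11·5.685076 + 10·6.764098) = 7.263896
Denominator: (-0.1898)·(-5.764098) = 1.094020
L = 7.263896/1.094020 = 6.6396

Final: 6.6396


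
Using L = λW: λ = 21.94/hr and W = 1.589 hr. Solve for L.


L = λW = 21.94·1.589 = 34.8627

Final: 34.8627


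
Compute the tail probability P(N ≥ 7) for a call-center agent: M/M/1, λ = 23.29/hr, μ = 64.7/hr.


ρ = 23.29/64.7 = 0.3600
P(N ≥ n) = ρ^n = 0.3600^7 = 0.0007832

Final: 0.0007832


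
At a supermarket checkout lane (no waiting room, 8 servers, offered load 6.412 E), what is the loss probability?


B(c,a) = (a^c/c!) / Σ_{k=0}^{c} a^k/k!
a^8/8! = 70.864314
Σ terms (k=0..8): 1.00000 + 6.41200 + 20.55687 + 43.93689 + 70.43083 + 90.32050 + 96.52251 + 88.41461 + 70.86431 = 488.458522
B = 70.864314/488.458522 = 0.145077

Final: 0.145077


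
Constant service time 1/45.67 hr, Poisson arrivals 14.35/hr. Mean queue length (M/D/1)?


ρ = 14.35/45.67 = 0.3142
M/D/1: Lq = ρ²/(2(1−ρ)) = 0.09873/(2·0.6858) = 0.07198

Final: 0.07198


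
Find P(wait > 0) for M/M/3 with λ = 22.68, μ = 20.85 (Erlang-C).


a = λ/μ = 1.0878; ρ = a/3 = 0.3626
P₀ = 0.331572 (from M/M/c formula)
C(c,a) = [a^c/(c!(1−ρ))]·P₀ = [1.28710/(6·0.6374)]·0.331572
= 0.33654·0.331572 = 0.111588

Final: 0.111588


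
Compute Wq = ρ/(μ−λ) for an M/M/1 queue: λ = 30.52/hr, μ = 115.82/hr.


ρ = 30.52/115.82 = 0.2635
Wq = ρ/(μ−λ) = 0.2635/(115.82 − 30.52) = 0.2635/85.30 = 0.003089 hr

Final: 0.003089 hr


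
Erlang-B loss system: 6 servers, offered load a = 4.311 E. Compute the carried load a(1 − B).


B(6,4.311) = 0.140021 (Erlang-B)
Carried load = a(1 − B) = 4.311·(1 − 0.140021) = 4.311·0.859979 = 3.7074 E

Final: 3.7074 Erlangs


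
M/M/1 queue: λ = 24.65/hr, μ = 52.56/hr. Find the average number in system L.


ρ = λ/μ = 24.65/52.56 = 0.4690
L = ρ/(1−ρ) = 0.4690/(1 − 0.4690) = 0.4690/0.5310 = 0.8832

Final: 0.8832


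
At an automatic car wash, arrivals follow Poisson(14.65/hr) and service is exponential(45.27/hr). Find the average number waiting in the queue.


ρ = 14.65/45.27 = 0.3236
Lq = ρ²/(1−ρ) = 0.1047/0.6764 = 0.1548

Final: 0.1548


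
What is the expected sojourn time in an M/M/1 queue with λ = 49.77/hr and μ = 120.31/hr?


W = 1/(μ−λ) = 1/(120.31 − 49.77) = 1/70.54 = 0.01418 hr

Final: 0.01418 hr


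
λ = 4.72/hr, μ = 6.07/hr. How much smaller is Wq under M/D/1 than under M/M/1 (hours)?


ρ = 4.72/6.07 = 0.7776
Wq(M/M/1) = ρ/(μ−λ) = 0.7776/1.35 = 0.57600 hr
Wq(M/D/1) = ρ/(2(μ−λ)) = 0.28800 hr
Savings = 0.57600 − 0.28800 = 0.28800 hr

Final: 0.28800 hr


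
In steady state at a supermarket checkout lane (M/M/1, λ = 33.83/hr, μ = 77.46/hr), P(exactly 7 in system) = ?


ρ = 33.83/77.46 = 0.4367
P_n = (1−ρ)·ρ^n = (1 − 0.4367)·0.4367^7 = 0.5633·0.003031 = 0.001707

Final: 0.001707


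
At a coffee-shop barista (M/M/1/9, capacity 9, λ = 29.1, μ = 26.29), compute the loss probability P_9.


ρ = λ/μ = 29.1/26.29 = 1.1069
P_K = (1−ρ)ρ^K/(1−ρ^(K+1)) = (-0.1069·2.494145)/(1 − 2.760731)
= -0.266586/-1.760731 = 0.151406

Final: 0.151406


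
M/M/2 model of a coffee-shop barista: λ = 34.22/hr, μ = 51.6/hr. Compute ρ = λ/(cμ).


ρ = λ/(cμ) = 34.22/(2·51.6) = 34.22/103.20 = 0.3316

Final: 0.3316


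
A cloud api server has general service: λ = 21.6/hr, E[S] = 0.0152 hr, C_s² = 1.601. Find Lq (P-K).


ρ = λ·E[S] = 21.6·0.0152 = 0.3283
Lq = ρ²(1+C_s²)/(2(1−ρ)) = 0.1078·(1+1.601)/(2·0.6717)
= 0.1078·2.6010/1.3434 = 0.20871

Final: 0.20871


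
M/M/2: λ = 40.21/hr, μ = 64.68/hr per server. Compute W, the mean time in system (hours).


a = 0.6217; ρ = 0.3108; P₀ = 0.525742
Lq = P₀·a^c·ρ/(c!(1−ρ)²) = 0.06649
Wq = Lq/λ = 0.06649/40.21 = 0.001654 hr
W = Wq + 1/μ = 0.001654 + 0.01546 = 0.01711 hr

Final: 0.01711 hr


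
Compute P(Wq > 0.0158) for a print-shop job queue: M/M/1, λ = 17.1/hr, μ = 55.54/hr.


ρ = 17.1/55.54 = 0.3079
P(Wq > t) = ρ·e^{−(μ−λ)t} = 0.3079·e^{−0.6074}
= 0.3079·0.544792 = 0.167734

Final: 0.167734


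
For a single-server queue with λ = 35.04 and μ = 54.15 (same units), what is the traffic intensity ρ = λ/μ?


ρ = λ/μ = 35.04/54.15 = 0.6471

Final: 0.6471


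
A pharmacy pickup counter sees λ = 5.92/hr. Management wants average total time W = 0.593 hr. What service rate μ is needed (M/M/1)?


W = 1/(μ−λ) ⇒ μ − λ = 1/W = 1/0.593 = 1.6863
μ = λ + 1/W = 5.92 + 1.6863 = 7.6063 per hr

Final: 7.6063 /hr


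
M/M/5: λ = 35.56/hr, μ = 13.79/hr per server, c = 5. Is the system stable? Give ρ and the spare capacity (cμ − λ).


Total capacity cμ = 5·13.79 = 68.95/hr
ρ = λ/(cμ) = 35.56/68.95 = 0.5157
Stable ⇔ ρ < 1: YES
Spare capacity = cμ − λ = 68.95 − 35.56 = 33.39/hr

Final: ρ = 0.5157; stable; margin = 33.39/hr


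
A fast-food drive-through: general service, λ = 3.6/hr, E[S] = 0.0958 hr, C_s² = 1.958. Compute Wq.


ρ = λ·E[S] = 3.6·0.0958 = 0.3449
E[S²] = E[S]²(1+C_s²) = 0.0958²·(1+1.958) = 0.027147
Wq = λ·E[S²]/(2(1−ρ)) = 3.6·0.027147/(2·0.6551) = 0.07459 hr

Final: 0.07459 hr


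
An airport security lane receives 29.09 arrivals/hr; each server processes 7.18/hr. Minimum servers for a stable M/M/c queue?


Stability requires cμ > λ ⇔ c > λ/μ.
λ/μ = 29.09/7.18 = 4.0515
Minimum integer c = ⌊4.0515⌋ + 1 = 5
Check: 5·7.18 = 35.90 > 29.09, while 4·7.18 = 28.72 ≤ 29.09

Final: 5 servers


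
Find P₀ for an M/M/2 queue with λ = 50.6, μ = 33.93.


a = λ/μ = 50.6/33.93 = 1.4913; ρ = a/c = 0.7457
Σ_{k=0}^{1} a^k/k! (terms k=0..1) = 1.00000 + 1.49131 = 2.49131
Tail: a^2/(2!(1−ρ)) = 2.22399/(2·0.2543) = 4.37196
P₀ = 1/(2.49131 + 4.37196) = 1/6.86327 = 0.145703

Final: 0.145703


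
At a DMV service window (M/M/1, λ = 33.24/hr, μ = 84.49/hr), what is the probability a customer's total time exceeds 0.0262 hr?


W ~ Exponential(μ−λ) for M/M/1.
μ − λ = 84.49 − 33.24 = 51.2500
P(W > t) = e^{−(μ−λ)t} = e^{−1.3427} = 0.261127

Final: 0.261127


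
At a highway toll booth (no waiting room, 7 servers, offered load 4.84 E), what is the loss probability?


B(c,a) = (a^c/c!) / Σ_{k=0}^{c} a^k/k!
a^7/7! = 12.344883
Σ terms (k=0..7): 1.00000 + 4.84000 + 11.71280 + 18.89665 + 22.86495 + 22.13327 + 17.85417 + 12.34488 = 111.646721
B = 12.344883/111.646721 = 0.110571

Final: 0.110571


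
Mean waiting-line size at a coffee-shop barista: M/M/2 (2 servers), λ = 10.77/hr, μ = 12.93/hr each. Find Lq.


a = λ/μ = 0.8329; ρ = a/2 = 0.4165
P₀ = 0.411957
Lq = P₀·a^c·ρ / (c!·(1−ρ)²) = 0.411957·0.69380·0.4165/(2·0.34050)
= 0.17479

Final: 0.17479


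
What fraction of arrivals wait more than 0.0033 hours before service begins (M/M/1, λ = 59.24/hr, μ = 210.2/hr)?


ρ = 59.24/210.2 = 0.2818
P(Wq > t) = ρ·e^{−(μ−λ)t} = 0.2818·e^{−0.4982}
= 0.2818·0.607643 = 0.171250

Final: 0.171250


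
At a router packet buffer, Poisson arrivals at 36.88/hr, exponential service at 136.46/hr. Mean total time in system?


W = 1/(μ−λ) = 1/(136.46 − 36.88) = 1/99.58 = 0.01004 hr

Final: 0.01004 hr


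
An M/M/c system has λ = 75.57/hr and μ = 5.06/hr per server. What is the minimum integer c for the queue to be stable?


Stability requires cμ > λ ⇔ c > λ/μ.
λ/μ = 75.57/5.06 = 14.9348
Minimum integer c = ⌊14.9348⌋ + 1 = 15
Check: 15·5.06 = 75.90 > 75.57, while 14·5.06 = 70.84 ≤ 75.57

Final: 15 servers


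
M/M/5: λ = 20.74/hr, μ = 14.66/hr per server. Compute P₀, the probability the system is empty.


a = λ/μ = 20.74/14.66 = 1.4147; ρ = a/c = 0.2829
Σ_{k=0}^{4} a^k/k! (terms k=0..4) = 1.00000 + 1.41473 + 1.00074 + 0.47193 + 0.16691 = 4.05431
Tail: a^5/(5!(1−ρ)) = 5.66727/(120·0.7171) = 0.06586
P₀ = 1/(4.05431 + 0.06586) = 1/4.12017 = 0.242708

Final: 0.242708


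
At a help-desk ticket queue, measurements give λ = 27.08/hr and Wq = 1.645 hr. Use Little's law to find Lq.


Lq = λWq = 27.08·1.645 = 44.5466

Final: 44.5466


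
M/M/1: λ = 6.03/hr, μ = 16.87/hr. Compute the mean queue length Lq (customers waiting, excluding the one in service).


ρ = 6.03/16.87 = 0.3574
Lq = ρ²/(1−ρ) = 0.1278/0.6426 = 0.1988

Final: 0.1988


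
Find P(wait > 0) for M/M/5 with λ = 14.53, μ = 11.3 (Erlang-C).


a = λ/μ = 1.2858; ρ = a/5 = 0.2572
P₀ = 0.276228 (from M/M/c formula)
C(c,a) = [a^c/(c!(1−ρ))]·P₀ = [3.51509/(120·0.7428)]·0.276228
= 0.03943·0.276228 = 0.010893

Final: 0.010893


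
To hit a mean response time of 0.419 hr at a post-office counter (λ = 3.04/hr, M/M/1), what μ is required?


W = 1/(μ−λ) ⇒ μ − λ = 1/W = 1/0.419 = 2.3866
μ = λ + 1/W = 3.04 + 2.3866 = 5.4266 per hr

Final: 5.4266 /hr


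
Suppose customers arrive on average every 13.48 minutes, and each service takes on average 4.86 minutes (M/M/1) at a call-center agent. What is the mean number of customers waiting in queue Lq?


λ = 60/13.48 = 4.4510 /hr
μ = 60/4.86 = 12.3457 /hr
ρ = λ/μ = 4.4510/12.3457 = 0.3605
Lq = ρ²/(1−ρ) = 0.1300/0.6395 = 0.2033

Final: 0.2033


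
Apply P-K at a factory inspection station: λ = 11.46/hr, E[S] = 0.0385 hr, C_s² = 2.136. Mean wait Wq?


ρ = λ·E[S] = 11.46·0.0385 = 0.4412
E[S²] = E[S]²(1+C_s²) = 0.0385²·(1+2.136) = 0.004648
Wq = λ·E[S²]/(2(1−ρ)) = 11.46·0.004648/(2·0.5588) = 0.04767 hr

Final: 0.04767 hr


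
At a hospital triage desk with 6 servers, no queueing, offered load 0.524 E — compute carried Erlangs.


B(6,0.524) = 0.00001702 (Erlang-B)
Carried load = a(1 − B) = 0.524·(1 − 0.00001702) = 0.524·0.999983 = 0.5240 E

Final: 0.5240 Erlangs


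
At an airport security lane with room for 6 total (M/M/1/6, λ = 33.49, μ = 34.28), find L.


ρ = 33.49/34.28 = 0.9770
L = ρ[1 − (K+1)ρ^K + Kρ^(K+1)] / [(1−ρ)(1−ρ^(K+1))]
Numerator: 0.9770·(1 − 7·0.869453 + 6·0.849416) = 0.010087
Denominator: (0.02305)·(0.150584) = 0.003470
L = 0.010087/0.003470 = 2.9068

Final: 2.9068


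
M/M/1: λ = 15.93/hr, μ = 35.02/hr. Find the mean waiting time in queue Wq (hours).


ρ = 15.93/35.02 = 0.4549
Wq = ρ/(μ−λ) = 0.4549/(35.02 − 15.93) = 0.4549/19.09 = 0.02383 hr

Final: 0.02383 hr


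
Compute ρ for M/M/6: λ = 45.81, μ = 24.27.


ρ = λ/(cμ) = 45.81/(6·24.27) = 45.81/145.62 = 0.3146

Final: 0.3146


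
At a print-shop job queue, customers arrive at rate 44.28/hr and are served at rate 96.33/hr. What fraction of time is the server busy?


ρ = λ/μ = 44.28/96.33 = 0.4597

Final: 0.4597


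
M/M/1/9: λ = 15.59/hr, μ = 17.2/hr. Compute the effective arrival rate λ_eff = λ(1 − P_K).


ρ = 0.9064; P_K = (1−ρ)ρ^9/(1−ρ^10) = 0.061768
λ_eff = λ(1 − P_K) = 15.59·(1 − 0.061768) = 15.59·0.938232 = 14.6270 /hr

Final: 14.6270 /hr


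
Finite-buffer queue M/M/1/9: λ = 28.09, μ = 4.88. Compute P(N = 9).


ρ = λ/μ = 28.09/4.88 = 5.7561
P_K = (1−ρ)ρ^K/(1−ρ^(K+1)) = (-4.7561·6937248.549479)/(1 − 39931826.179278)
= -32994577.629798/-39931825.179278 = 0.826273

Final: 0.826273


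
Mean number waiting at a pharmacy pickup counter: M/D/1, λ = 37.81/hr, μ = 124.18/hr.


ρ = 37.81/124.18 = 0.3045
M/D/1: Lq = ρ²/(2(1−ρ)) = 0.09271/(2·0.6955) = 0.06665

Final: 0.06665


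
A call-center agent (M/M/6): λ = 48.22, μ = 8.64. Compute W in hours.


a = 5.5810; ρ = 0.9302; P₀ = 0.001356
Lq = P₀·a^c·ρ/(c!(1−ρ)²) = 10.85262
Wq = Lq/λ = 10.85262/48.22 = 0.22506 hr
W = Wq + 1/μ = 0.22506 + 0.11574 = 0.34081 hr

Final: 0.34081 hr


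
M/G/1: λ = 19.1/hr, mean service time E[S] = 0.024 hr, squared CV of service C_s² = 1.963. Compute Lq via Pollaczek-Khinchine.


ρ = λ·E[S] = 19.1·0.024 = 0.4584
Lq = ρ²(1+C_s²)/(2(1−ρ)) = 0.2101·(1+1.963)/(2·0.5416)
= 0.2101·2.9630/1.0832 = 0.57479

Final: 0.57479


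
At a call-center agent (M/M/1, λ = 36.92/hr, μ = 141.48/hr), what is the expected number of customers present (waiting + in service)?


ρ = λ/μ = 36.92/141.48 = 0.2610
L = ρ/(1−ρ) = 0.2610/(1 − 0.2610) = 0.2610/0.7390 = 0.3531

Final: 0.3531


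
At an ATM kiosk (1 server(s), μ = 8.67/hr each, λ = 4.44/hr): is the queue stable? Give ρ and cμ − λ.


Total capacity cμ = 1·8.67 = 8.67/hr
ρ = λ/(cμ) = 4.44/8.67 = 0.5121
Stable ⇔ ρ < 1: YES
Spare capacity = cμ − λ = 8.67 − 4.44 = 4.23/hr

Final: ρ = 0.5121; stable; margin = 4.23/hr


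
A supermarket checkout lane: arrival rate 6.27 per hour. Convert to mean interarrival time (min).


Mean interarrival time = 1/λ = 1/6.27 hour = 0.15949 hour
In minutes: 0.15949 × 60 = 9.5694 min

Final: 9.5694 min


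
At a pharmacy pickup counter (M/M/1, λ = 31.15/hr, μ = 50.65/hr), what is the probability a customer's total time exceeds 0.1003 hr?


W ~ Exponential(μ−λ) for M/M/1.
μ − λ = 50.65 − 31.15 = 19.5000
P(W > t) = e^{−(μ−λ)t} = e^{−1.9559} = 0.141444

Final: 0.141444


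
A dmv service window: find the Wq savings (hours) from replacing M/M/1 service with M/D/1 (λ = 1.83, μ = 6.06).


ρ = 1.83/6.06 = 0.3020
Wq(M/M/1) = ρ/(μ−λ) = 0.3020/4.23 = 0.07139 hr
Wq(M/D/1) = ρ/(2(μ−λ)) = 0.03570 hr
Savings = 0.07139 − 0.03570 = 0.03570 hr

Final: 0.03570 hr


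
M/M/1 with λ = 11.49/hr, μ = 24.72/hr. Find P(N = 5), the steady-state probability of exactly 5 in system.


ρ = 11.49/24.72 = 0.4648
P_n = (1−ρ)·ρ^n = (1 − 0.4648)·0.4648^5 = 0.5352·0.021695 = 0.011611

Final: 0.011611


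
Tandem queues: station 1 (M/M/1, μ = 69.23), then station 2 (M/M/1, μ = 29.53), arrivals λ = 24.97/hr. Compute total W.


Each node sees arrival rate λ = 24.97/hr (tandem ⇒ throughput preserved).
W₁ = 1/(μ₁−λ) = 1/(69.23−24.97) = 0.02259 hr
W₂ = 1/(μ₂−λ) = 1/(29.53−24.97) = 0.21930 hr
W_total = W₁ + W₂ = 0.02259 + 0.21930 = 0.24189 hr

Final: 0.24189 hr


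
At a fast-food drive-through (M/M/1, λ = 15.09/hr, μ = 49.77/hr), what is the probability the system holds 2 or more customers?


ρ = 15.09/49.77 = 0.3032
P(N ≥ n) = ρ^n = 0.3032^2 = 0.091927

Final: 0.091927


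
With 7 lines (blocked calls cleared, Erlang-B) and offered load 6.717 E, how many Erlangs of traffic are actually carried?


B(7,6.717) = 0.231163 (Erlang-B)
Carried load = a(1 − B) = 6.717·(1 − 0.231163) = 6.717·0.768837 = 5.1643 E

Final: 5.1643 Erlangs


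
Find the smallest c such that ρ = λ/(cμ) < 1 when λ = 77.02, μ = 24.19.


Stability requires cμ > λ ⇔ c > λ/μ.
λ/μ = 77.02/24.19 = 3.1840
Minimum integer c = ⌊3.1840⌋ + 1 = 4
Check: 4·24.19 = 96.76 > 77.02, while 3·24.19 = 72.57 ≤ 77.02

Final: 4 servers


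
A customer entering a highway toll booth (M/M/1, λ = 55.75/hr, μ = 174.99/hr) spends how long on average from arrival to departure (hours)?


W = 1/(μ−λ) = 1/(174.99 − 55.75) = 1/119.24 = 0.008386 hr

Final: 0.008386 hr


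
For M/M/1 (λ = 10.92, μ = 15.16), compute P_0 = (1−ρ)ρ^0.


ρ = 10.92/15.16 = 0.7203
P_n = (1−ρ)·ρ^n = (1 − 0.7203)·0.7203^0 = 0.2797·1.000000 = 0.279683

Final: 0.279683


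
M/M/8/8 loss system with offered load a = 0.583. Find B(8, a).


B(c,a) = (a^c/c!) / Σ_{k=0}^{c} a^k/k!
a^8/8! = 0.0000003310
Σ terms (k=0..8): 1.00000 + 0.58300 + 0.16994 + 0.03303 + 0.004814 + 0.0005613 + 0.00005454 + 0.000004542 + 0.0000003310 = 1.791405
B = 0.0000003310/1.791405 = 0.0000001848

Final: 0.0000001848


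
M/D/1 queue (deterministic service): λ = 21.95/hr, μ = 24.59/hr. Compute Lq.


ρ = 21.95/24.59 = 0.8926
M/D/1: Lq = ρ²/(2(1−ρ)) = 0.7968/(2·0.1074) = 3.71088

Final: 3.71088


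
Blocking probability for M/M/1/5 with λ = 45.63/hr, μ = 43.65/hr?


ρ = λ/μ = 45.63/43.65 = 1.0454
P_K = (1−ρ)ρ^K/(1−ρ^(K+1)) = (-0.04536·1.248335)/(1 − 1.304960)
= -0.056625/-0.304960 = 0.185681

Final: 0.185681


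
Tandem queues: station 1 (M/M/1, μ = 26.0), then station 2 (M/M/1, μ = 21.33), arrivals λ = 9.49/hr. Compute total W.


Each node sees arrival rate λ = 9.49/hr (tandem ⇒ throughput preserved).
W₁ = 1/(μ₁−λ) = 1/(26.0−9.49) = 0.06057 hr
W₂ = 1/(μ₂−λ) = 1/(21.33−9.49) = 0.08446 hr
W_total = W₁ + W₂ = 0.06057 + 0.08446 = 0.14503 hr

Final: 0.14503 hr


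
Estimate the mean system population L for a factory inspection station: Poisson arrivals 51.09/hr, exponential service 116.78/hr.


ρ = λ/μ = 51.09/116.78 = 0.4375
L = ρ/(1−ρ) = 0.4375/(1 − 0.4375) = 0.4375/0.5625 = 0.7777

Final: 0.7777


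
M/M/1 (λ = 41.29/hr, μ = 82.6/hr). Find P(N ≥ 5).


ρ = 41.29/82.6 = 0.4999
P(N ≥ n) = ρ^n = 0.4999^5 = 0.031212

Final: 0.031212


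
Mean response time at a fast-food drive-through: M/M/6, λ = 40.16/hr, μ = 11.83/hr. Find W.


a = 3.3948; ρ = 0.5658; P₀ = 0.032400
Lq = P₀·a^c·ρ/(c!(1−ρ)²) = 0.20670
Wq = Lq/λ = 0.20670/40.16 = 0.005147 hr
W = Wq + 1/μ = 0.005147 + 0.08453 = 0.08968 hr

Final: 0.08968 hr


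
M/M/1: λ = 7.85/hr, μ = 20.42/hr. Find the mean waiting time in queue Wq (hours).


ρ = 7.85/20.42 = 0.3844
Wq = ρ/(μ−λ) = 0.3844/(20.42 − 7.85) = 0.3844/12.57 = 0.03058 hr

Final: 0.03058 hr


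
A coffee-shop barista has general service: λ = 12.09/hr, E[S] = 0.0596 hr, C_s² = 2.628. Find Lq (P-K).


ρ = λ·E[S] = 12.09·0.0596 = 0.7206
Lq = ρ²(1+C_s²)/(2(1−ρ)) = 0.5192·(1+2.628)/(2·0.2794)
= 0.5192·3.6280/0.5589 = 3.37054

Final: 3.37054


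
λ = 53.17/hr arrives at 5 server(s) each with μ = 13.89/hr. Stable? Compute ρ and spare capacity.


Total capacity cμ = 5·13.89 = 69.45/hr
ρ = λ/(cμ) = 53.17/69.45 = 0.7656
Stable ⇔ ρ < 1: YES
Spare capacity = cμ − λ = 69.45 − 53.17 = 16.28/hr

Final: ρ = 0.7656; stable; margin = 16.28/hr


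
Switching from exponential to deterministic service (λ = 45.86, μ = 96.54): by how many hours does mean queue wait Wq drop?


ρ = 45.86/96.54 = 0.4750
Wq(M/M/1) = ρ/(μ−λ) = 0.4750/50.68 = 0.009373 hr
Wq(M/D/1) = ρ/(2(μ−λ)) = 0.004687 hr
Savings = 0.009373 − 0.004687 = 0.004687 hr

Final: 0.004687 hr


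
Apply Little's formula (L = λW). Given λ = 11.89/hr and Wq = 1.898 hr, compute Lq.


Lq = λWq = 11.89·1.898 = 22.5672

Final: 22.5672


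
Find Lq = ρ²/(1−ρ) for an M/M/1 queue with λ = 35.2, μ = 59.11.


ρ = 35.2/59.11 = 0.5955
Lq = ρ²/(1−ρ) = 0.3546/0.4045 = 0.8767

Final: 0.8767


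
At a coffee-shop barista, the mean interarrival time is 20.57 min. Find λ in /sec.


λ = 1/(interarrival time) in consistent units.
1 second = 0.0166667 min, so λ = 0.0166667/20.57 = 0.0008102 per second

Final: 0.0008102 /sec


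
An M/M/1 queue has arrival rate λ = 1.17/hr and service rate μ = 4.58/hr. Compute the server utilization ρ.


ρ = λ/μ = 1.17/4.58 = 0.2555

Final: 0.2555


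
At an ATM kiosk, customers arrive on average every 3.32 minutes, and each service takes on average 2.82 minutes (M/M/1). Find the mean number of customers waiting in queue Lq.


λ = 60/3.32 = 18.0723 /hr
μ = 60/2.82 = 21.2766 /hr
ρ = λ/μ = 18.0723/21.2766 = 0.8494
Lq = ρ²/(1−ρ) = 0.7215/0.1506 = 4.7906

Final: 4.7906


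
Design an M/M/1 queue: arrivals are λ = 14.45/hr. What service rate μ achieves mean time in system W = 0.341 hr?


W = 1/(μ−λ) ⇒ μ − λ = 1/W = 1/0.341 = 2.9326
μ = λ + 1/W = 14.45 + 2.9326 = 17.3826 per hr

Final: 17.3826 /hr


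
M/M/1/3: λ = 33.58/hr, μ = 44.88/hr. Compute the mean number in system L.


ρ = 33.58/44.88 = 0.7482
L = ρ[1 − (K+1)ρ^K + Kρ^(K+1)] / [(1−ρ)(1−ρ^(K+1))]
Numerator: 0.7482·(1 − 4·0.418874 + 3·0.313409) = 0.198076
Denominator: (0.2518)·(0.686591) = 0.172872
L = 0.198076/0.172872 = 1.1458

Final: 1.1458


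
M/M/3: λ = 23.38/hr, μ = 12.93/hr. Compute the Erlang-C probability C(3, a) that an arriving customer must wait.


a = λ/μ = 1.8082; ρ = a/3 = 0.6027
P₀ = 0.144440 (from M/M/c formula)
C(c,a) = [a^c/(c!(1−ρ))]·P₀ = [5.91205/(6·0.3973)]·0.144440
= 2.48030·0.144440 = 0.358254

Final: 0.358254


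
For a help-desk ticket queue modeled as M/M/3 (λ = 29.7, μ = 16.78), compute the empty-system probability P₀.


a = λ/μ = 29.7/16.78 = 1.7700; ρ = a/c = 0.5900
Σ_{k=0}^{2} a^k/k! (terms k=0..2) = 1.00000 + 1.76996 + 1.56639 = 4.33635
Tail: a^3/(3!(1−ρ)) = 5.54490/(6·0.4100) = 2.25396
P₀ = 1/(4.33635 + 2.25396) = 1/6.59031 = 0.151738

Final: 0.151738


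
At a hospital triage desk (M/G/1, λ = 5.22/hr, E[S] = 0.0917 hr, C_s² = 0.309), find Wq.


ρ = λ·E[S] = 5.22·0.0917 = 0.4787
E[S²] = E[S]²(1+C_s²) = 0.0917²·(1+0.309) = 0.011007
Wq = λ·E[S²]/(2(1−ρ)) = 5.22·0.011007/(2·0.5213) = 0.05511 hr

Final: 0.05511 hr


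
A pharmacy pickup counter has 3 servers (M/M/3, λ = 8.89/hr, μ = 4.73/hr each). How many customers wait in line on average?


a = λ/μ = 1.8795; ρ = a/3 = 0.6265
P₀ = 0.131434
Lq = P₀·a^c·ρ / (c!·(1−ρ)²) = 0.131434·6.63929·0.6265/(6·0.13950)
= 0.65315

Final: 0.65315


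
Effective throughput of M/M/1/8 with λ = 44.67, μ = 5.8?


ρ = 7.7017; P_K = (1−ρ)ρ^8/(1−ρ^9) = 0.870159
λ_eff = λ(1 − P_K) = 44.67·(1 − 0.870159) = 44.67·0.129841 = 5.8000 /hr

Final: 5.8000 /hr


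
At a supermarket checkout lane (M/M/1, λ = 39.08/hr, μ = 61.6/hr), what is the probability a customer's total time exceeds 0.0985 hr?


W ~ Exponential(μ−λ) for M/M/1.
μ − λ = 61.6 − 39.08 = 22.5200
P(W > t) = e^{−(μ−λ)t} = e^{−2.2182} = 0.108803

Final: 0.108803


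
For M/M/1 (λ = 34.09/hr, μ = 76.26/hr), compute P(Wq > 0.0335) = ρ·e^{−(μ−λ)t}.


ρ = 34.09/76.26 = 0.4470
P(Wq > t) = ρ·e^{−(μ−λ)t} = 0.4470·e^{−1.4127}
= 0.4470·0.243486 = 0.108844

Final: 0.108844


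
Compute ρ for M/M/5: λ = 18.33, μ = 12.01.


ρ = λ/(cμ) = 18.33/(5·12.01) = 18.33/60.05 = 0.3052

Final: 0.3052


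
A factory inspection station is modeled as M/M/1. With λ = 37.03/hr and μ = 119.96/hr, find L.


ρ = λ/μ = 37.03/119.96 = 0.3087
L = ρ/(1−ρ) = 0.3087/(1 − 0.3087) = 0.3087/0.6913 = 0.4465

Final: 0.4465


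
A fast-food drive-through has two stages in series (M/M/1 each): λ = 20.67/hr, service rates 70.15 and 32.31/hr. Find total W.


Each node sees arrival rate λ = 20.67/hr (tandem ⇒ throughput preserved).
W₁ = 1/(μ₁−λ) = 1/(70.15−20.67) = 0.02021 hr
W₂ = 1/(μ₂−λ) = 1/(32.31−20.67) = 0.08591 hr
W_total = W₁ + W₂ = 0.02021 + 0.08591 = 0.10612 hr

Final: 0.10612 hr


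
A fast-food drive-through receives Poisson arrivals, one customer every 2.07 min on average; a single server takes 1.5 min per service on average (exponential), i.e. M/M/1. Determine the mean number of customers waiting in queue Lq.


λ = 60/2.07 = 28.9855 /hr
μ = 60/1.5 = 40.0000 /hr
ρ = λ/μ = 28.9855/40.0000 = 0.7246
Lq = ρ²/(1−ρ) = 0.5251/0.2754 = 1.9069

Final: 1.9069


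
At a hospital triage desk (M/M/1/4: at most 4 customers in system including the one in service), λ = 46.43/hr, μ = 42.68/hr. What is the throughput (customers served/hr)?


ρ = 1.0879; P_K = (1−ρ)ρ^4/(1−ρ^5) = 0.235019
λ_eff = λ(1 − P_K) = 46.43·(1 − 0.235019) = 46.43·0.764981 = 35.5181 /hr

Final: 35.5181 /hr


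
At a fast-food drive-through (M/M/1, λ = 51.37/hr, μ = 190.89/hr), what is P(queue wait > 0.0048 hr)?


ρ = 51.37/190.89 = 0.2691
P(Wq > t) = ρ·e^{−(μ−λ)t} = 0.2691·e^{−0.6697}
= 0.2691·0.511864 = 0.137747

Final: 0.137747


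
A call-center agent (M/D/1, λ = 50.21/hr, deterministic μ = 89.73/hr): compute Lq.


ρ = 50.21/89.73 = 0.5596
M/D/1: Lq = ρ²/(2(1−ρ)) = 0.3131/(2·0.4404) = 0.35546

Final: 0.35546


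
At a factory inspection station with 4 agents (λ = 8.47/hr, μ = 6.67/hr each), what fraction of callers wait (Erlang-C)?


a = λ/μ = 1.2699; ρ = a/4 = 0.3175
P₀ = 0.279628 (from M/M/c formula)
C(c,a) = [a^c/(c!(1−ρ))]·P₀ = [2.60034/(24·0.6825)]·0.279628
= 0.15874·0.279628 = 0.044389

Final: 0.044389


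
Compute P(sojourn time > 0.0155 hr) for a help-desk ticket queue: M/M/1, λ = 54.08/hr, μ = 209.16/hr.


W ~ Exponential(μ−λ) for M/M/1.
μ − λ = 209.16 − 54.08 = 155.0800
P(W > t) = e^{−(μ−λ)t} = e^{−2.4037} = 0.090379

Final: 0.090379


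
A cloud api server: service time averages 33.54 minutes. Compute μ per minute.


μ = 1/(service time) in consistent units.
1 minute = 1 min, so μ = 1/33.54 = 0.02982 per minute

Final: 0.02982 /min


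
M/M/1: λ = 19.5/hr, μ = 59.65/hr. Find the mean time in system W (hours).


W = 1/(μ−λ) = 1/(59.65 − 19.5) = 1/40.15 = 0.02491 hr

Final: 0.02491 hr


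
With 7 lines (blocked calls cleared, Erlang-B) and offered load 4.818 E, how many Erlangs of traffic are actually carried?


B(7,4.818) = 0.109218 (Erlang-B)
Carried load = a(1 − B) = 4.818·(1 − 0.109218) = 4.818·0.890782 = 4.2918 E

Final: 4.2918 Erlangs


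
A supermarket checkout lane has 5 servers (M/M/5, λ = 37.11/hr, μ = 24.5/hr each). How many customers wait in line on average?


a = λ/μ = 1.5147; ρ = a/5 = 0.3029
P₀ = 0.219506
Lq = P₀·a^c·ρ / (c!·(1−ρ)²) = 0.219506·7.97305·0.3029/(120·0.48589)
= 0.009093

Final: 0.009093


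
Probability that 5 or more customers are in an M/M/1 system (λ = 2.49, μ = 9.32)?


ρ = 2.49/9.32 = 0.2672
P(N ≥ n) = ρ^n = 0.2672^5 = 0.001361

Final: 0.001361


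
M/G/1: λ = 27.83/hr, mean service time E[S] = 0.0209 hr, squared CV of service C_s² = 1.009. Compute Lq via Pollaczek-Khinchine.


ρ = λ·E[S] = 27.83·0.0209 = 0.5816
Lq = ρ²(1+C_s²)/(2(1−ρ)) = 0.3383·(1+1.009)/(2·0.4184)
= 0.3383·2.0090/0.8367 = 0.81232

Final: 0.81232


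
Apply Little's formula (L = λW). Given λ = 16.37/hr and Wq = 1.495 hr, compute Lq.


Lq = λWq = 16.37·1.495 = 24.4732

Final: 24.4732


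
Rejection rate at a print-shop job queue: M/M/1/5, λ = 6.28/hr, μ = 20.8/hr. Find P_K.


ρ = λ/μ = 6.28/20.8 = 0.3019
P_K = (1−ρ)ρ^K/(1−ρ^(K+1)) = (0.6981·0.002509)/(1 − 0.0007575)
= 0.001751/0.999243 = 0.001753

Final: 0.001753


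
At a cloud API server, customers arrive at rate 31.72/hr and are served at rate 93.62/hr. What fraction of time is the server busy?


ρ = λ/μ = 31.72/93.62 = 0.3388

Final: 0.3388


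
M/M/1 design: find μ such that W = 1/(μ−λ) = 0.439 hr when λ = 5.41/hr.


W = 1/(μ−λ) ⇒ μ − λ = 1/W = 1/0.439 = 2.2779
μ = λ + 1/W = 5.41 + 2.2779 = 7.6879 per hr

Final: 7.6879 /hr


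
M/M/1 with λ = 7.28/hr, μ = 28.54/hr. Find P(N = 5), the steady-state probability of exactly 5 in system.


ρ = 7.28/28.54 = 0.2551
P_n = (1−ρ)·ρ^n = (1 − 0.2551)·0.2551^5 = 0.7449·0.001080 = 0.0008044

Final: 0.0008044


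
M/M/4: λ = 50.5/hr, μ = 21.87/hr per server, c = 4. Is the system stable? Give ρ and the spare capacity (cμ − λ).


Total capacity cμ = 4·21.87 = 87.48/hr
ρ = λ/(cμ) = 50.5/87.48 = 0.5773
Stable ⇔ ρ < 1: YES
Spare capacity = cμ − λ = 87.48 − 50.5 = 36.98/hr

Final: ρ = 0.5773; stable; margin = 36.98/hr


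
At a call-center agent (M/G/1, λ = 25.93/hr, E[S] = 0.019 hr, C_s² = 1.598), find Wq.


ρ = λ·E[S] = 25.93·0.019 = 0.4927
E[S²] = E[S]²(1+C_s²) = 0.019²·(1+1.598) = 0.0009379
Wq = λ·E[S²]/(2(1−ρ)) = 25.93·0.0009379/(2·0.5073) = 0.02397 hr

Final: 0.02397 hr


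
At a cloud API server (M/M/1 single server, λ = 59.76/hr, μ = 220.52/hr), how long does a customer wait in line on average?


ρ = 59.76/220.52 = 0.2710
Wq = ρ/(μ−λ) = 0.2710/(220.52 − 59.76) = 0.2710/160.76 = 0.001686 hr

Final: 0.001686 hr


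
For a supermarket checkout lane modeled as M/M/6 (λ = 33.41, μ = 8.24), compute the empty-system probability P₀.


a = λ/μ = 33.41/8.24 = 4.0546; ρ = a/c = 0.6758
Σ_{k=0}^{5} a^k/k! (terms k=0..5) = 1.00000 + 4.05461 + 8.21994 + 11.10955 + 11.26123 + 9.13198 = 44.77731
Tail: a^6/(6!(1−ρ)) = 4443.19715/(720·0.3242) = 19.03303
P₀ = 1/(44.77731 + 19.03303) = 1/63.81035 = 0.015671

Final: 0.015671


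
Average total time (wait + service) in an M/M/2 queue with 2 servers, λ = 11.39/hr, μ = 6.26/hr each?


a = 1.8195; ρ = 0.9097; P₀ = 0.047261
Lq = P₀·a^c·ρ/(c!(1−ρ)²) = 8.73653
Wq = Lq/λ = 8.73653/11.39 = 0.76703 hr
W = Wq + 1/μ = 0.76703 + 0.15974 = 0.92678 hr

Final: 0.92678 hr


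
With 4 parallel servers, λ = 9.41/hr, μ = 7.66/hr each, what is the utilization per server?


ρ = λ/(cμ) = 9.41/(4·7.66) = 9.41/30.64 = 0.3071

Final: 0.3071


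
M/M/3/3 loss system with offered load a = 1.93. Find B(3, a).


B(c,a) = (a^c/c!) / Σ_{k=0}^{c} a^k/k!
a^3/3! = 1.198176
Σ terms (k=0..3): 1.00000 + 1.93000 + 1.86245 + 1.19818 = 5.990626
B = 1.198176/5.990626 = 0.200009

Final: 0.200009


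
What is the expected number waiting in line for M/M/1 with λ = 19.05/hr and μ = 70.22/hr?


ρ = 19.05/70.22 = 0.2713
Lq = ρ²/(1−ρ) = 0.07360/0.7287 = 0.1010

Final: 0.1010


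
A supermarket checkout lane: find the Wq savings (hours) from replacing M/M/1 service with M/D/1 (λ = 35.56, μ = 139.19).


ρ = 35.56/139.19 = 0.2555
Wq(M/M/1) = ρ/(μ−λ) = 0.2555/103.63 = 0.002465 hr
Wq(M/D/1) = ρ/(2(μ−λ)) = 0.001233 hr
Savings = 0.002465 − 0.001233 = 0.001233 hr

Final: 0.001233 hr


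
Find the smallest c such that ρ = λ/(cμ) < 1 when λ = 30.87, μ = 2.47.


Stability requires cμ > λ ⇔ c > λ/μ.
λ/μ = 30.87/2.47 = 12.4980
Minimum integer c = ⌊12.4980⌋ + 1 = 13
Check: 13·2.47 = 32.11 > 30.87, while 12·2.47 = 29.64 ≤ 30.87

Final: 13 servers


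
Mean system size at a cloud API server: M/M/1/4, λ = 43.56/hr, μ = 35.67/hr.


ρ = 43.56/35.67 = 1.2212
L = ρ[1 − (K+1)ρ^K + Kρ^(K+1)] / [(1−ρ)(1−ρ^(K+1))]
Numerator: 1.2212·(1 − 5·2.224022 + 4·2.715963) = 0.908253
Denominator: (-0.2212)·(-1.715963) = 0.379561
L = 0.908253/0.379561 = 2.3929

Final: 2.3929


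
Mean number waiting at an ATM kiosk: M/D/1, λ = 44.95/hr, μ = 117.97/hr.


ρ = 44.95/117.97 = 0.3810
M/D/1: Lq = ρ²/(2(1−ρ)) = 0.1452/(2·0.6190) = 0.11728

Final: 0.11728


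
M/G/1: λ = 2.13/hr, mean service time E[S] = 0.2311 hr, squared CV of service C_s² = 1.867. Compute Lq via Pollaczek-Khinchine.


ρ = λ·E[S] = 2.13·0.2311 = 0.4922
Lq = ρ²(1+C_s²)/(2(1−ρ)) = 0.2423·(1+1.867)/(2·0.5078)
= 0.2423·2.8670/1.0155 = 0.68407

Final: 0.68407


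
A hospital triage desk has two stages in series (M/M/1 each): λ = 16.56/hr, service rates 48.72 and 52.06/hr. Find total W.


Each node sees arrival rate λ = 16.56/hr (tandem ⇒ throughput preserved).
W₁ = 1/(μ₁−λ) = 1/(48.72−16.56) = 0.03109 hr
W₂ = 1/(μ₂−λ) = 1/(52.06−16.56) = 0.02817 hr
W_total = W₁ + W₂ = 0.03109 + 0.02817 = 0.05926 hr

Final: 0.05926 hr
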